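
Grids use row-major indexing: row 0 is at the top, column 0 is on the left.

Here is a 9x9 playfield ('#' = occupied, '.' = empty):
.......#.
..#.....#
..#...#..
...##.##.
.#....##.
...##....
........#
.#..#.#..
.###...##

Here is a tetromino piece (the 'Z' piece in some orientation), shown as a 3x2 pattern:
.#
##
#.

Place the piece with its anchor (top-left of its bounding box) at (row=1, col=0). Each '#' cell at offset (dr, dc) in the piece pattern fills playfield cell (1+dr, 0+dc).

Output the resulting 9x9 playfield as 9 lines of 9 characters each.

Fill (1+0,0+1) = (1,1)
Fill (1+1,0+0) = (2,0)
Fill (1+1,0+1) = (2,1)
Fill (1+2,0+0) = (3,0)

Answer: .......#.
.##.....#
###...#..
#..##.##.
.#....##.
...##....
........#
.#..#.#..
.###...##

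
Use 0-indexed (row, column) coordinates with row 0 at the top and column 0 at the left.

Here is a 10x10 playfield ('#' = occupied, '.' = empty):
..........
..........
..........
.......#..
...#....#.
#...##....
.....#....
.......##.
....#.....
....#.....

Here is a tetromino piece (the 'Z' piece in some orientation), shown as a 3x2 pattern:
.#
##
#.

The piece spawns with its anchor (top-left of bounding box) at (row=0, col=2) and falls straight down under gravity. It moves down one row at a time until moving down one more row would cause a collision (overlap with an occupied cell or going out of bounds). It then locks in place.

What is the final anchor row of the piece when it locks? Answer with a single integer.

Answer: 2

Derivation:
Spawn at (row=0, col=2). Try each row:
  row 0: fits
  row 1: fits
  row 2: fits
  row 3: blocked -> lock at row 2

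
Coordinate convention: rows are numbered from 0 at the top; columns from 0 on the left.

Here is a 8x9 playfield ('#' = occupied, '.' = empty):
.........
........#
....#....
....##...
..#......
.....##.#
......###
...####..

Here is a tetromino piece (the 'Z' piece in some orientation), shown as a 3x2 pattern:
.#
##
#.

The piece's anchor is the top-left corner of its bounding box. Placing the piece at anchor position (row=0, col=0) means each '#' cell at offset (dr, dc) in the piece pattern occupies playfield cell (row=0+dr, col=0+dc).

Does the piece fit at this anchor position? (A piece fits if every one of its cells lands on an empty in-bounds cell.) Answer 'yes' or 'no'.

Check each piece cell at anchor (0, 0):
  offset (0,1) -> (0,1): empty -> OK
  offset (1,0) -> (1,0): empty -> OK
  offset (1,1) -> (1,1): empty -> OK
  offset (2,0) -> (2,0): empty -> OK
All cells valid: yes

Answer: yes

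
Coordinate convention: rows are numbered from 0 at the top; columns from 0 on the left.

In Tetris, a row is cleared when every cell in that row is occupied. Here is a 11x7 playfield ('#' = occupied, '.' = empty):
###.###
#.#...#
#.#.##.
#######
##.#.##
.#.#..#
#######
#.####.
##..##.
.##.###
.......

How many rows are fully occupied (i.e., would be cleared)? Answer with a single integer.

Answer: 2

Derivation:
Check each row:
  row 0: 1 empty cell -> not full
  row 1: 4 empty cells -> not full
  row 2: 3 empty cells -> not full
  row 3: 0 empty cells -> FULL (clear)
  row 4: 2 empty cells -> not full
  row 5: 4 empty cells -> not full
  row 6: 0 empty cells -> FULL (clear)
  row 7: 2 empty cells -> not full
  row 8: 3 empty cells -> not full
  row 9: 2 empty cells -> not full
  row 10: 7 empty cells -> not full
Total rows cleared: 2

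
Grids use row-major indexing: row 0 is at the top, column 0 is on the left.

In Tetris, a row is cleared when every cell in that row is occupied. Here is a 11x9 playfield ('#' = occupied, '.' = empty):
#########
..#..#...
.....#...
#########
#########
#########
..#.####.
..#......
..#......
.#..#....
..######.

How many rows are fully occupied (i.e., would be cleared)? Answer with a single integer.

Answer: 4

Derivation:
Check each row:
  row 0: 0 empty cells -> FULL (clear)
  row 1: 7 empty cells -> not full
  row 2: 8 empty cells -> not full
  row 3: 0 empty cells -> FULL (clear)
  row 4: 0 empty cells -> FULL (clear)
  row 5: 0 empty cells -> FULL (clear)
  row 6: 4 empty cells -> not full
  row 7: 8 empty cells -> not full
  row 8: 8 empty cells -> not full
  row 9: 7 empty cells -> not full
  row 10: 3 empty cells -> not full
Total rows cleared: 4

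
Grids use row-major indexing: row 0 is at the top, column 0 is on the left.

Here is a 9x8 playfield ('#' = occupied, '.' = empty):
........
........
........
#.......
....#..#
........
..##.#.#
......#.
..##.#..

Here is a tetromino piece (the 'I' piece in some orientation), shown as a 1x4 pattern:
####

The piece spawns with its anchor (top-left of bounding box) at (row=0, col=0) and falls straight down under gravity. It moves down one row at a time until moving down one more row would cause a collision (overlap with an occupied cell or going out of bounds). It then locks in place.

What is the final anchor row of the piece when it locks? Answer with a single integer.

Spawn at (row=0, col=0). Try each row:
  row 0: fits
  row 1: fits
  row 2: fits
  row 3: blocked -> lock at row 2

Answer: 2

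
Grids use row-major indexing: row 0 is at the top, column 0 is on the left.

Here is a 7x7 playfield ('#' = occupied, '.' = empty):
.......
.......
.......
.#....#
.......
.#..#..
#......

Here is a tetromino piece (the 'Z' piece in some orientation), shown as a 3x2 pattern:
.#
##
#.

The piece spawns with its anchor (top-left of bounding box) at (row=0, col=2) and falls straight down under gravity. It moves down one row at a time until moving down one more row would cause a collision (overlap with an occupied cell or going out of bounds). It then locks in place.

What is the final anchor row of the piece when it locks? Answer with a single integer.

Spawn at (row=0, col=2). Try each row:
  row 0: fits
  row 1: fits
  row 2: fits
  row 3: fits
  row 4: fits
  row 5: blocked -> lock at row 4

Answer: 4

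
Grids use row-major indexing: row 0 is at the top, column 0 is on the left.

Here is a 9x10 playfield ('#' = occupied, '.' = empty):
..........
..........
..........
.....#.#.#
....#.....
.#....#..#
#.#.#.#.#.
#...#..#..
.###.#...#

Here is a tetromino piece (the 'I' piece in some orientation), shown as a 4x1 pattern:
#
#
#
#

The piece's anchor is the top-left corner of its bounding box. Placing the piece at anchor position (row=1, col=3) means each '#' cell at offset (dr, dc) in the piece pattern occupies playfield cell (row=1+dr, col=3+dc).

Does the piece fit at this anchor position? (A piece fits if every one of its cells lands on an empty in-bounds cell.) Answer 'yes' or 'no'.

Answer: yes

Derivation:
Check each piece cell at anchor (1, 3):
  offset (0,0) -> (1,3): empty -> OK
  offset (1,0) -> (2,3): empty -> OK
  offset (2,0) -> (3,3): empty -> OK
  offset (3,0) -> (4,3): empty -> OK
All cells valid: yes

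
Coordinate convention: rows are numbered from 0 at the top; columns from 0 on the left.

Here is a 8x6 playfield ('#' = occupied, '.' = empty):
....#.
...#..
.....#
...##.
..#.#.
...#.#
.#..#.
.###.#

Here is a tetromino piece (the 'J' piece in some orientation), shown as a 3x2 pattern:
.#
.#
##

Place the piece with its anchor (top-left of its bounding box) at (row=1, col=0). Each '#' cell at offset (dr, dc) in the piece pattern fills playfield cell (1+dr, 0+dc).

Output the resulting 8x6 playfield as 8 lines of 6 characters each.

Fill (1+0,0+1) = (1,1)
Fill (1+1,0+1) = (2,1)
Fill (1+2,0+0) = (3,0)
Fill (1+2,0+1) = (3,1)

Answer: ....#.
.#.#..
.#...#
##.##.
..#.#.
...#.#
.#..#.
.###.#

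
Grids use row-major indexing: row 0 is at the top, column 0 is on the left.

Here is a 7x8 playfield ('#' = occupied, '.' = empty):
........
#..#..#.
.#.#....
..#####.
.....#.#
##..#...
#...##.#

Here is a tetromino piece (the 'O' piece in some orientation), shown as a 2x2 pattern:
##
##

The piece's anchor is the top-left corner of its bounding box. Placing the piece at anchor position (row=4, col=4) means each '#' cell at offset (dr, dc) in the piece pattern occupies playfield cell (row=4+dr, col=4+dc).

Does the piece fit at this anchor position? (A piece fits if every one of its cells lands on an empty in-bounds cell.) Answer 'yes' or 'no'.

Answer: no

Derivation:
Check each piece cell at anchor (4, 4):
  offset (0,0) -> (4,4): empty -> OK
  offset (0,1) -> (4,5): occupied ('#') -> FAIL
  offset (1,0) -> (5,4): occupied ('#') -> FAIL
  offset (1,1) -> (5,5): empty -> OK
All cells valid: no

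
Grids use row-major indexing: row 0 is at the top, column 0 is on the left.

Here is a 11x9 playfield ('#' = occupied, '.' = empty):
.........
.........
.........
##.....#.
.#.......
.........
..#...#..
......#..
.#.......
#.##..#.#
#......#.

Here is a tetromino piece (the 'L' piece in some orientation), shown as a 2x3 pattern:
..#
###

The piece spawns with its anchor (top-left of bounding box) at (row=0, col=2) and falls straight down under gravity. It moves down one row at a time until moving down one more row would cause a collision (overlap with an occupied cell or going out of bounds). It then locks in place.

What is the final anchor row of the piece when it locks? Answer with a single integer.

Answer: 4

Derivation:
Spawn at (row=0, col=2). Try each row:
  row 0: fits
  row 1: fits
  row 2: fits
  row 3: fits
  row 4: fits
  row 5: blocked -> lock at row 4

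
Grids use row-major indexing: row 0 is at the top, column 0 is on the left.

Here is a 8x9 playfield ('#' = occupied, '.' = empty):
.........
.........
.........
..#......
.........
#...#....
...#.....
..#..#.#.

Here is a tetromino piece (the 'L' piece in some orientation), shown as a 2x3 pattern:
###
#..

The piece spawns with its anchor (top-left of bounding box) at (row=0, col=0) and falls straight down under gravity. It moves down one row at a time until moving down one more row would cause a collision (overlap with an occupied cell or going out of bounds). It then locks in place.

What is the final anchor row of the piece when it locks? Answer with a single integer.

Spawn at (row=0, col=0). Try each row:
  row 0: fits
  row 1: fits
  row 2: fits
  row 3: blocked -> lock at row 2

Answer: 2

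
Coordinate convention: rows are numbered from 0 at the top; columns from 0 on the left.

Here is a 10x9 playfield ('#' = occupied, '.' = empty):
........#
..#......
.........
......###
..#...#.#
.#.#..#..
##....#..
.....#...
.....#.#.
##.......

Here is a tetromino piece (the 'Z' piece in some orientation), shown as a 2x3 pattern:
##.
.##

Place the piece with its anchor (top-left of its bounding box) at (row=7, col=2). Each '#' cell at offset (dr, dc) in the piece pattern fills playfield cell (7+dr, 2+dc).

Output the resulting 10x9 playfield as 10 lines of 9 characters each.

Answer: ........#
..#......
.........
......###
..#...#.#
.#.#..#..
##....#..
..##.#...
...###.#.
##.......

Derivation:
Fill (7+0,2+0) = (7,2)
Fill (7+0,2+1) = (7,3)
Fill (7+1,2+1) = (8,3)
Fill (7+1,2+2) = (8,4)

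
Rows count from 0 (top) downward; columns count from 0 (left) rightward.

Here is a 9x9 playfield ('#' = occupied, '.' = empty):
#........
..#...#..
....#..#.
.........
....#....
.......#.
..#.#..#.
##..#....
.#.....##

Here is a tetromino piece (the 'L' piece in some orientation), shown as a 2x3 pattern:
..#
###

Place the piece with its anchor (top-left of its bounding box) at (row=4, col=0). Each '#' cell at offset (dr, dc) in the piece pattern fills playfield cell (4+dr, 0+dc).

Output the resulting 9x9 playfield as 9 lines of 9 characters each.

Fill (4+0,0+2) = (4,2)
Fill (4+1,0+0) = (5,0)
Fill (4+1,0+1) = (5,1)
Fill (4+1,0+2) = (5,2)

Answer: #........
..#...#..
....#..#.
.........
..#.#....
###....#.
..#.#..#.
##..#....
.#.....##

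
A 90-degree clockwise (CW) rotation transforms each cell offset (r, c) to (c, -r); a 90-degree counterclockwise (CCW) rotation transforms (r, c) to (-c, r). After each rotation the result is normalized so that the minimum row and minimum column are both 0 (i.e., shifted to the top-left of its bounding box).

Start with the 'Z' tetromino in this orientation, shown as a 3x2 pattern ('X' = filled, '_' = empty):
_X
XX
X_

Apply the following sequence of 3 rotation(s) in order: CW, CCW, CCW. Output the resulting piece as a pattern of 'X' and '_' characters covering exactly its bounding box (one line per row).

Start:
_X
XX
X_
After rotation 1 (CW):
XX_
_XX
After rotation 2 (CCW):
_X
XX
X_
After rotation 3 (CCW):
XX_
_XX

Answer: XX_
_XX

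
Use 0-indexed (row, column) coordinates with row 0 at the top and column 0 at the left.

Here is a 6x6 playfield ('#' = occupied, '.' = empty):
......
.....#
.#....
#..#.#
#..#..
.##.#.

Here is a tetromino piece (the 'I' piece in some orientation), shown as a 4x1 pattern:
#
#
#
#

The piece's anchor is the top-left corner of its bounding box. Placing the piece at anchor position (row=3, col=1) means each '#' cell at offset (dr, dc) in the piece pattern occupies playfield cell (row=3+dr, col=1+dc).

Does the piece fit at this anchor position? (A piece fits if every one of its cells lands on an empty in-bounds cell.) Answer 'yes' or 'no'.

Answer: no

Derivation:
Check each piece cell at anchor (3, 1):
  offset (0,0) -> (3,1): empty -> OK
  offset (1,0) -> (4,1): empty -> OK
  offset (2,0) -> (5,1): occupied ('#') -> FAIL
  offset (3,0) -> (6,1): out of bounds -> FAIL
All cells valid: no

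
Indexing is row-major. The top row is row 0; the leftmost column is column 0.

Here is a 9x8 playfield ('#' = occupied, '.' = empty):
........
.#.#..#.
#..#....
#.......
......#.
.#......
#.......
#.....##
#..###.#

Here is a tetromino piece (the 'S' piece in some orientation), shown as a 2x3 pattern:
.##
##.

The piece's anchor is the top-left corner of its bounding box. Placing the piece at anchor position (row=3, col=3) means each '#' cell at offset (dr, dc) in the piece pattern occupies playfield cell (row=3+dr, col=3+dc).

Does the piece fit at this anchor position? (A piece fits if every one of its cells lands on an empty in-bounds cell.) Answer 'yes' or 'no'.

Answer: yes

Derivation:
Check each piece cell at anchor (3, 3):
  offset (0,1) -> (3,4): empty -> OK
  offset (0,2) -> (3,5): empty -> OK
  offset (1,0) -> (4,3): empty -> OK
  offset (1,1) -> (4,4): empty -> OK
All cells valid: yes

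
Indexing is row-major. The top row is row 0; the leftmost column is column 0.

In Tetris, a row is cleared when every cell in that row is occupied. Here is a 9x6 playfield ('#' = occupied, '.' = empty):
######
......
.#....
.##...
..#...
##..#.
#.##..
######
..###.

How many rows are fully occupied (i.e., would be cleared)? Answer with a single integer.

Check each row:
  row 0: 0 empty cells -> FULL (clear)
  row 1: 6 empty cells -> not full
  row 2: 5 empty cells -> not full
  row 3: 4 empty cells -> not full
  row 4: 5 empty cells -> not full
  row 5: 3 empty cells -> not full
  row 6: 3 empty cells -> not full
  row 7: 0 empty cells -> FULL (clear)
  row 8: 3 empty cells -> not full
Total rows cleared: 2

Answer: 2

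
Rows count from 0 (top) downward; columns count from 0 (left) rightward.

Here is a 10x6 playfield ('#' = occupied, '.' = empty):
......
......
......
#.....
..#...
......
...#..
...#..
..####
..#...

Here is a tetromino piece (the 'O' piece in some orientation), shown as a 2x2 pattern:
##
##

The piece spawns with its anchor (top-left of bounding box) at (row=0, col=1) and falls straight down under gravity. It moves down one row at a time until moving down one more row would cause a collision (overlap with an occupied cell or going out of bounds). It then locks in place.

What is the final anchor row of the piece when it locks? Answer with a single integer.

Answer: 2

Derivation:
Spawn at (row=0, col=1). Try each row:
  row 0: fits
  row 1: fits
  row 2: fits
  row 3: blocked -> lock at row 2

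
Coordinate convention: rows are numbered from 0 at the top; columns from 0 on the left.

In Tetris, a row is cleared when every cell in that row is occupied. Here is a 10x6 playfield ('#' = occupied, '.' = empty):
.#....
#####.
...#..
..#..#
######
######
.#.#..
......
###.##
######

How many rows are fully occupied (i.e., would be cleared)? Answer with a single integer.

Answer: 3

Derivation:
Check each row:
  row 0: 5 empty cells -> not full
  row 1: 1 empty cell -> not full
  row 2: 5 empty cells -> not full
  row 3: 4 empty cells -> not full
  row 4: 0 empty cells -> FULL (clear)
  row 5: 0 empty cells -> FULL (clear)
  row 6: 4 empty cells -> not full
  row 7: 6 empty cells -> not full
  row 8: 1 empty cell -> not full
  row 9: 0 empty cells -> FULL (clear)
Total rows cleared: 3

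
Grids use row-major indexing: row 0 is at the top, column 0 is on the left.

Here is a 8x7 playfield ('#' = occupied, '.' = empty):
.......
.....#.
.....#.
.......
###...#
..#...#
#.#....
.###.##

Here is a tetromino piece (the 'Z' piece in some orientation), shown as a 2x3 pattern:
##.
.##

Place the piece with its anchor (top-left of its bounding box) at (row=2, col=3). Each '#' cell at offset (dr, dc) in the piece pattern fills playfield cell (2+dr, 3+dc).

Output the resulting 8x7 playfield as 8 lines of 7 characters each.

Fill (2+0,3+0) = (2,3)
Fill (2+0,3+1) = (2,4)
Fill (2+1,3+1) = (3,4)
Fill (2+1,3+2) = (3,5)

Answer: .......
.....#.
...###.
....##.
###...#
..#...#
#.#....
.###.##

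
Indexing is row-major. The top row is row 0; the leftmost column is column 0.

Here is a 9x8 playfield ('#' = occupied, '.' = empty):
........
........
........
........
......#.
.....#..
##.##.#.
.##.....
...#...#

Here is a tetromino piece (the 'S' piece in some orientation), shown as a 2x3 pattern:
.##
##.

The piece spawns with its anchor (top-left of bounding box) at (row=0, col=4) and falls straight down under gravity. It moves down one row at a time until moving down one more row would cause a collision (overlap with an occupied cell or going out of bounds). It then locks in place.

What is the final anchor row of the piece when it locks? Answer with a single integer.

Spawn at (row=0, col=4). Try each row:
  row 0: fits
  row 1: fits
  row 2: fits
  row 3: fits
  row 4: blocked -> lock at row 3

Answer: 3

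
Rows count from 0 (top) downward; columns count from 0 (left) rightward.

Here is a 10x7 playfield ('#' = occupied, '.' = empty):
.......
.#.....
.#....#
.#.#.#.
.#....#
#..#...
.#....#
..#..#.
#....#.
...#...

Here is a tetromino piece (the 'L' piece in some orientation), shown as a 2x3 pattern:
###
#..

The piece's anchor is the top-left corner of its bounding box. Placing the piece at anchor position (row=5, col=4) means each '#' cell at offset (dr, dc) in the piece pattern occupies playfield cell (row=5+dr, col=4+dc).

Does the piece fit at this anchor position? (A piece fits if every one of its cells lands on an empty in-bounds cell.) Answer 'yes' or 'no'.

Answer: yes

Derivation:
Check each piece cell at anchor (5, 4):
  offset (0,0) -> (5,4): empty -> OK
  offset (0,1) -> (5,5): empty -> OK
  offset (0,2) -> (5,6): empty -> OK
  offset (1,0) -> (6,4): empty -> OK
All cells valid: yes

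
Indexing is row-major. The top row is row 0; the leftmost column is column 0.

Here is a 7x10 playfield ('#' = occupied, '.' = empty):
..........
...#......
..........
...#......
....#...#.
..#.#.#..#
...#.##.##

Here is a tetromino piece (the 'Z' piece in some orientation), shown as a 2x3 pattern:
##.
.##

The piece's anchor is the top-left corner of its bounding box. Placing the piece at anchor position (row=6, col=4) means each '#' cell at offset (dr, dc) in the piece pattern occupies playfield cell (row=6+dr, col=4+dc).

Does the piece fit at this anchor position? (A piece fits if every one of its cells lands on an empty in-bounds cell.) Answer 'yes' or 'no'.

Answer: no

Derivation:
Check each piece cell at anchor (6, 4):
  offset (0,0) -> (6,4): empty -> OK
  offset (0,1) -> (6,5): occupied ('#') -> FAIL
  offset (1,1) -> (7,5): out of bounds -> FAIL
  offset (1,2) -> (7,6): out of bounds -> FAIL
All cells valid: no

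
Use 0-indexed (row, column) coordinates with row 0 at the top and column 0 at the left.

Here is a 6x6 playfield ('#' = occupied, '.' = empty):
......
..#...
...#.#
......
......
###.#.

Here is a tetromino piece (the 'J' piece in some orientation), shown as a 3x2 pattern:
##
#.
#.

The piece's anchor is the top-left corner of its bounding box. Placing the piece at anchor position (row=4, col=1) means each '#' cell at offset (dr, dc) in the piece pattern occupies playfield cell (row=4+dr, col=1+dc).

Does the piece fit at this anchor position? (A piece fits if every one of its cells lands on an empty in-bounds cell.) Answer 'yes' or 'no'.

Answer: no

Derivation:
Check each piece cell at anchor (4, 1):
  offset (0,0) -> (4,1): empty -> OK
  offset (0,1) -> (4,2): empty -> OK
  offset (1,0) -> (5,1): occupied ('#') -> FAIL
  offset (2,0) -> (6,1): out of bounds -> FAIL
All cells valid: no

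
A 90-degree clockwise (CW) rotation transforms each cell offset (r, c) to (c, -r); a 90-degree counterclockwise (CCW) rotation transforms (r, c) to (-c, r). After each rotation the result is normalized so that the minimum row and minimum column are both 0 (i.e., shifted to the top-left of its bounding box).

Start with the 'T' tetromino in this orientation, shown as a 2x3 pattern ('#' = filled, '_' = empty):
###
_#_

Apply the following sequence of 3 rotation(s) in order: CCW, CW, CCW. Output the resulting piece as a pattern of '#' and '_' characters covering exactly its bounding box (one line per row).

Start:
###
_#_
After rotation 1 (CCW):
#_
##
#_
After rotation 2 (CW):
###
_#_
After rotation 3 (CCW):
#_
##
#_

Answer: #_
##
#_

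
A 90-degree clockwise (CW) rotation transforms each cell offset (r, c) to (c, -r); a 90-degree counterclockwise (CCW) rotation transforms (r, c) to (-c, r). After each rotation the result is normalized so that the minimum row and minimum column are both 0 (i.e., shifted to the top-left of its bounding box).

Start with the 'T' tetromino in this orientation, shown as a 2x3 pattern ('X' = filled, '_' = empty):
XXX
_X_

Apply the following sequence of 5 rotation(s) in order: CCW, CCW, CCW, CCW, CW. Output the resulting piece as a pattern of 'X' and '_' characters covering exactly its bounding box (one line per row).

Answer: _X
XX
_X

Derivation:
Start:
XXX
_X_
After rotation 1 (CCW):
X_
XX
X_
After rotation 2 (CCW):
_X_
XXX
After rotation 3 (CCW):
_X
XX
_X
After rotation 4 (CCW):
XXX
_X_
After rotation 5 (CW):
_X
XX
_X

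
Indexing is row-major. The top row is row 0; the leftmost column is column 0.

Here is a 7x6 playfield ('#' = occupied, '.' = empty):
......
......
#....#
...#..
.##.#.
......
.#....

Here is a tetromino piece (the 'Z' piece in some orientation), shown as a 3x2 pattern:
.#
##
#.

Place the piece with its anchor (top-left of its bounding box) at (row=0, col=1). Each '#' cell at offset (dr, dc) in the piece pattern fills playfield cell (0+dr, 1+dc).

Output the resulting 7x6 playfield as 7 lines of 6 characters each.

Answer: ..#...
.##...
##...#
...#..
.##.#.
......
.#....

Derivation:
Fill (0+0,1+1) = (0,2)
Fill (0+1,1+0) = (1,1)
Fill (0+1,1+1) = (1,2)
Fill (0+2,1+0) = (2,1)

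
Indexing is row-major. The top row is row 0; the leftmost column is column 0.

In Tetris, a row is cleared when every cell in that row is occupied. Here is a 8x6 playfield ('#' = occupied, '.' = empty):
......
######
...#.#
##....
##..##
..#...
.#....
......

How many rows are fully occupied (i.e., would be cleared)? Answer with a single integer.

Answer: 1

Derivation:
Check each row:
  row 0: 6 empty cells -> not full
  row 1: 0 empty cells -> FULL (clear)
  row 2: 4 empty cells -> not full
  row 3: 4 empty cells -> not full
  row 4: 2 empty cells -> not full
  row 5: 5 empty cells -> not full
  row 6: 5 empty cells -> not full
  row 7: 6 empty cells -> not full
Total rows cleared: 1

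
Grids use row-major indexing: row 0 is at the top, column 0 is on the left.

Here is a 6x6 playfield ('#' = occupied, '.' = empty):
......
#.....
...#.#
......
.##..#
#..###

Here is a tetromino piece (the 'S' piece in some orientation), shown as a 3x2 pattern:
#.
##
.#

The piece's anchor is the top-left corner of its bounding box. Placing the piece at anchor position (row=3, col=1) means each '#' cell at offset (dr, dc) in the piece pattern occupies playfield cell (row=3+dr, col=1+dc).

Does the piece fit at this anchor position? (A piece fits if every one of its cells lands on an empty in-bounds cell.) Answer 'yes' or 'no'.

Answer: no

Derivation:
Check each piece cell at anchor (3, 1):
  offset (0,0) -> (3,1): empty -> OK
  offset (1,0) -> (4,1): occupied ('#') -> FAIL
  offset (1,1) -> (4,2): occupied ('#') -> FAIL
  offset (2,1) -> (5,2): empty -> OK
All cells valid: no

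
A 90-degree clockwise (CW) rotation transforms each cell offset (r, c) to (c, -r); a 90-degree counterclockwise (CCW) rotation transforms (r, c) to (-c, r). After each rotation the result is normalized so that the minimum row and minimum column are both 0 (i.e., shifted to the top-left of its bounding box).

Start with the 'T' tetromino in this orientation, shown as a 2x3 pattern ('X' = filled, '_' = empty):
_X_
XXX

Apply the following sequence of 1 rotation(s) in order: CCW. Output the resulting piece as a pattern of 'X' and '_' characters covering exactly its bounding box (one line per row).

Start:
_X_
XXX
After rotation 1 (CCW):
_X
XX
_X

Answer: _X
XX
_X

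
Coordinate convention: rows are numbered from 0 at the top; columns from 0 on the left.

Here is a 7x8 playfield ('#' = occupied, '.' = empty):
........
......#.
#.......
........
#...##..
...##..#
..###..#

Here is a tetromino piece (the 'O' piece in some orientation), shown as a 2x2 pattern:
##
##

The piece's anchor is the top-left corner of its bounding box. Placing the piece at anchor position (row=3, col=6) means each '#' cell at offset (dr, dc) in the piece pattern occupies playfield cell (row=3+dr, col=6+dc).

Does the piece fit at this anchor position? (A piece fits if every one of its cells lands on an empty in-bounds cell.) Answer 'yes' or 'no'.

Check each piece cell at anchor (3, 6):
  offset (0,0) -> (3,6): empty -> OK
  offset (0,1) -> (3,7): empty -> OK
  offset (1,0) -> (4,6): empty -> OK
  offset (1,1) -> (4,7): empty -> OK
All cells valid: yes

Answer: yes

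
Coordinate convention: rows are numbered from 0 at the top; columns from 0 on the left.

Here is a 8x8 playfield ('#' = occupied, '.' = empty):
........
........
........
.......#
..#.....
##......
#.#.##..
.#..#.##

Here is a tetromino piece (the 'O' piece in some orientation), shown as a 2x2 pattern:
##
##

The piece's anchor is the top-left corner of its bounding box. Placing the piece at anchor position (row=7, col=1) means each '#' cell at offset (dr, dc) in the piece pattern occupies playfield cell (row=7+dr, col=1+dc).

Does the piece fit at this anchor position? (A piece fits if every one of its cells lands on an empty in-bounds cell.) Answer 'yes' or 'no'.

Check each piece cell at anchor (7, 1):
  offset (0,0) -> (7,1): occupied ('#') -> FAIL
  offset (0,1) -> (7,2): empty -> OK
  offset (1,0) -> (8,1): out of bounds -> FAIL
  offset (1,1) -> (8,2): out of bounds -> FAIL
All cells valid: no

Answer: no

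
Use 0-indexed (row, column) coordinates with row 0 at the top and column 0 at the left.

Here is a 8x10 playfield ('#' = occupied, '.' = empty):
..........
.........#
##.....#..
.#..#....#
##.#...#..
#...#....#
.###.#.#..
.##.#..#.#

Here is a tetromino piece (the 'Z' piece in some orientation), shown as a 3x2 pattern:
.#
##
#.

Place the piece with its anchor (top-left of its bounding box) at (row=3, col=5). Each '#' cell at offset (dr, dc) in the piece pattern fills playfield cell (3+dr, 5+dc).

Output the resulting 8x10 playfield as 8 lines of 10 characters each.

Answer: ..........
.........#
##.....#..
.#..#.#..#
##.#.###..
#...##...#
.###.#.#..
.##.#..#.#

Derivation:
Fill (3+0,5+1) = (3,6)
Fill (3+1,5+0) = (4,5)
Fill (3+1,5+1) = (4,6)
Fill (3+2,5+0) = (5,5)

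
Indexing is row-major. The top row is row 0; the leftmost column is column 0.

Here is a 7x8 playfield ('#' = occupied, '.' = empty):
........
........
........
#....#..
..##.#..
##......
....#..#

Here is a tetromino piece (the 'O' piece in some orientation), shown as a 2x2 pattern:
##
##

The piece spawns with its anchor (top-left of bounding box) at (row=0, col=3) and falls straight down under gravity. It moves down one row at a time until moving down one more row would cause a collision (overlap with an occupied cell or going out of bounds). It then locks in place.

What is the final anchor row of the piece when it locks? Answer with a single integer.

Answer: 2

Derivation:
Spawn at (row=0, col=3). Try each row:
  row 0: fits
  row 1: fits
  row 2: fits
  row 3: blocked -> lock at row 2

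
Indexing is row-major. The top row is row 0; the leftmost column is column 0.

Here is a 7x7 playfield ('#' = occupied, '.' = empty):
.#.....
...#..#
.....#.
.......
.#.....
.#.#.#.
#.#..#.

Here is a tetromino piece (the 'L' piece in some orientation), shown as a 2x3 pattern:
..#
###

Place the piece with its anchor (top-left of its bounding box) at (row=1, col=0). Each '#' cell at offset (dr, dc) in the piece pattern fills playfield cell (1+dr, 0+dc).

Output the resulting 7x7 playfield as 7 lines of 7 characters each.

Fill (1+0,0+2) = (1,2)
Fill (1+1,0+0) = (2,0)
Fill (1+1,0+1) = (2,1)
Fill (1+1,0+2) = (2,2)

Answer: .#.....
..##..#
###..#.
.......
.#.....
.#.#.#.
#.#..#.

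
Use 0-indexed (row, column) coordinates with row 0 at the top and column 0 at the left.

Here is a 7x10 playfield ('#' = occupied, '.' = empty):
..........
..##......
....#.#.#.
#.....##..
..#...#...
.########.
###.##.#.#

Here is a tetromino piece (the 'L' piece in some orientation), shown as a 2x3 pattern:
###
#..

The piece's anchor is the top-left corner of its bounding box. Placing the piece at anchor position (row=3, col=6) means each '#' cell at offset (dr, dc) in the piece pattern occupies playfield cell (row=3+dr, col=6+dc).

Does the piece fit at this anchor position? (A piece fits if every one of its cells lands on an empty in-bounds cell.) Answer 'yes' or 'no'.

Check each piece cell at anchor (3, 6):
  offset (0,0) -> (3,6): occupied ('#') -> FAIL
  offset (0,1) -> (3,7): occupied ('#') -> FAIL
  offset (0,2) -> (3,8): empty -> OK
  offset (1,0) -> (4,6): occupied ('#') -> FAIL
All cells valid: no

Answer: no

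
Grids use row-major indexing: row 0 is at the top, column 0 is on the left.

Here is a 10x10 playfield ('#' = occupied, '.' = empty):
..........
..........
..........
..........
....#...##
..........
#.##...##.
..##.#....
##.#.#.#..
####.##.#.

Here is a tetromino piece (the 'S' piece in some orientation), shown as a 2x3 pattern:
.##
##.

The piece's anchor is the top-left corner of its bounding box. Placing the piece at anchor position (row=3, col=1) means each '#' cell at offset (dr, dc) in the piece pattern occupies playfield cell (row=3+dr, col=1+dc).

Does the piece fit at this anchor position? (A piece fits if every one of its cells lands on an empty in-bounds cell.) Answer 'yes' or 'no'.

Answer: yes

Derivation:
Check each piece cell at anchor (3, 1):
  offset (0,1) -> (3,2): empty -> OK
  offset (0,2) -> (3,3): empty -> OK
  offset (1,0) -> (4,1): empty -> OK
  offset (1,1) -> (4,2): empty -> OK
All cells valid: yes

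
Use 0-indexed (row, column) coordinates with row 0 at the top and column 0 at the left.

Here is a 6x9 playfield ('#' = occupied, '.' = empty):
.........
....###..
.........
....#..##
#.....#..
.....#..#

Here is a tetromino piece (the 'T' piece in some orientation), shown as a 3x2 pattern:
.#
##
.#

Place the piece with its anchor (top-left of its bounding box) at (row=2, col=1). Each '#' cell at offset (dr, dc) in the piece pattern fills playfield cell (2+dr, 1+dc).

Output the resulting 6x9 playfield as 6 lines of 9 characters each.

Fill (2+0,1+1) = (2,2)
Fill (2+1,1+0) = (3,1)
Fill (2+1,1+1) = (3,2)
Fill (2+2,1+1) = (4,2)

Answer: .........
....###..
..#......
.##.#..##
#.#...#..
.....#..#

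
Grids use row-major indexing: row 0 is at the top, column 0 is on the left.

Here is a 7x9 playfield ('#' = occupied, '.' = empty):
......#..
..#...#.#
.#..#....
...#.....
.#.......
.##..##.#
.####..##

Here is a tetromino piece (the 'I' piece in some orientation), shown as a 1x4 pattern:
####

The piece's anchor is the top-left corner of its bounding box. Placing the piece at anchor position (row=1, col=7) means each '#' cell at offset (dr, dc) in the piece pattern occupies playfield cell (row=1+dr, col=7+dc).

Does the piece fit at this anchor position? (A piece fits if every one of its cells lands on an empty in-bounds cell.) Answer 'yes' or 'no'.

Check each piece cell at anchor (1, 7):
  offset (0,0) -> (1,7): empty -> OK
  offset (0,1) -> (1,8): occupied ('#') -> FAIL
  offset (0,2) -> (1,9): out of bounds -> FAIL
  offset (0,3) -> (1,10): out of bounds -> FAIL
All cells valid: no

Answer: no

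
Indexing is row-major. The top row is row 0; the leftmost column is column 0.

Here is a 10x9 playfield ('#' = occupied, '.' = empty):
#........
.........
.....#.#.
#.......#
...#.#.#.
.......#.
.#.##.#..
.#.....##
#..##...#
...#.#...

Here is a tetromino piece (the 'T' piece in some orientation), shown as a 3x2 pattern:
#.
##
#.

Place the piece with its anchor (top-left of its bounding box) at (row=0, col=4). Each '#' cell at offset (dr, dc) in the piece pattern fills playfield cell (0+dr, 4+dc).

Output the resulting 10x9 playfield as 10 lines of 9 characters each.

Answer: #...#....
....##...
....##.#.
#.......#
...#.#.#.
.......#.
.#.##.#..
.#.....##
#..##...#
...#.#...

Derivation:
Fill (0+0,4+0) = (0,4)
Fill (0+1,4+0) = (1,4)
Fill (0+1,4+1) = (1,5)
Fill (0+2,4+0) = (2,4)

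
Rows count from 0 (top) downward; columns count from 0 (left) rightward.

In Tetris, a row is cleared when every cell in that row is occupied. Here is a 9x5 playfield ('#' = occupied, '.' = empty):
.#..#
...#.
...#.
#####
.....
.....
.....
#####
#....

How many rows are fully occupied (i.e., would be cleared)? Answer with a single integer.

Check each row:
  row 0: 3 empty cells -> not full
  row 1: 4 empty cells -> not full
  row 2: 4 empty cells -> not full
  row 3: 0 empty cells -> FULL (clear)
  row 4: 5 empty cells -> not full
  row 5: 5 empty cells -> not full
  row 6: 5 empty cells -> not full
  row 7: 0 empty cells -> FULL (clear)
  row 8: 4 empty cells -> not full
Total rows cleared: 2

Answer: 2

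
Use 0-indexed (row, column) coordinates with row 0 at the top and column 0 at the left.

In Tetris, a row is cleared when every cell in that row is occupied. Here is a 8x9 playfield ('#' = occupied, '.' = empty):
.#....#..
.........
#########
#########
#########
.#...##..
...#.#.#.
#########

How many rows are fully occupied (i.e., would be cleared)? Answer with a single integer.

Check each row:
  row 0: 7 empty cells -> not full
  row 1: 9 empty cells -> not full
  row 2: 0 empty cells -> FULL (clear)
  row 3: 0 empty cells -> FULL (clear)
  row 4: 0 empty cells -> FULL (clear)
  row 5: 6 empty cells -> not full
  row 6: 6 empty cells -> not full
  row 7: 0 empty cells -> FULL (clear)
Total rows cleared: 4

Answer: 4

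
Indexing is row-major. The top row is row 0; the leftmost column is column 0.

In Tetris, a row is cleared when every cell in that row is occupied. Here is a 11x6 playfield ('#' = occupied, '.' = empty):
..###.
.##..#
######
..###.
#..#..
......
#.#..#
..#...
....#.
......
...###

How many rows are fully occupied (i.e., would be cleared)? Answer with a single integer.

Check each row:
  row 0: 3 empty cells -> not full
  row 1: 3 empty cells -> not full
  row 2: 0 empty cells -> FULL (clear)
  row 3: 3 empty cells -> not full
  row 4: 4 empty cells -> not full
  row 5: 6 empty cells -> not full
  row 6: 3 empty cells -> not full
  row 7: 5 empty cells -> not full
  row 8: 5 empty cells -> not full
  row 9: 6 empty cells -> not full
  row 10: 3 empty cells -> not full
Total rows cleared: 1

Answer: 1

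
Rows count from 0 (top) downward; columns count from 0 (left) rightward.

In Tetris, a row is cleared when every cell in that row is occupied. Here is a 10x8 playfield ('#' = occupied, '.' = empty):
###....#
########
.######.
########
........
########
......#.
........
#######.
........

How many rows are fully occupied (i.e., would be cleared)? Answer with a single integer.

Check each row:
  row 0: 4 empty cells -> not full
  row 1: 0 empty cells -> FULL (clear)
  row 2: 2 empty cells -> not full
  row 3: 0 empty cells -> FULL (clear)
  row 4: 8 empty cells -> not full
  row 5: 0 empty cells -> FULL (clear)
  row 6: 7 empty cells -> not full
  row 7: 8 empty cells -> not full
  row 8: 1 empty cell -> not full
  row 9: 8 empty cells -> not full
Total rows cleared: 3

Answer: 3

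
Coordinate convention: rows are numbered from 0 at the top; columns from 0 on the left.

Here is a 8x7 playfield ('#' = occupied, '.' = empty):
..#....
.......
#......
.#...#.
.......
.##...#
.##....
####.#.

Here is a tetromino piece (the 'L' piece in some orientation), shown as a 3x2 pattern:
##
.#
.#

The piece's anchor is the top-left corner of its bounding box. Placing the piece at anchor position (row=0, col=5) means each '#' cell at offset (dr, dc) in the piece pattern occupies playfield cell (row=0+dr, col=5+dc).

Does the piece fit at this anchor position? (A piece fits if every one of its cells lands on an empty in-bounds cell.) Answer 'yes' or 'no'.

Answer: yes

Derivation:
Check each piece cell at anchor (0, 5):
  offset (0,0) -> (0,5): empty -> OK
  offset (0,1) -> (0,6): empty -> OK
  offset (1,1) -> (1,6): empty -> OK
  offset (2,1) -> (2,6): empty -> OK
All cells valid: yes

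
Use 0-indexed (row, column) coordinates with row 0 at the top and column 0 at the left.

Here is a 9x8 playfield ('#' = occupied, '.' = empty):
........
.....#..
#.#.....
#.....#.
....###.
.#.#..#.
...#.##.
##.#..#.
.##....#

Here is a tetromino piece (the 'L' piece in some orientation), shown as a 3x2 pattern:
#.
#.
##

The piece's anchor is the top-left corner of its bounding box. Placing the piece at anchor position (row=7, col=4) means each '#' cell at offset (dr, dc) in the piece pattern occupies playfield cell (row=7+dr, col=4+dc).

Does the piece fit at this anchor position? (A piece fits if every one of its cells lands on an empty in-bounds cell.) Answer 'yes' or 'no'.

Answer: no

Derivation:
Check each piece cell at anchor (7, 4):
  offset (0,0) -> (7,4): empty -> OK
  offset (1,0) -> (8,4): empty -> OK
  offset (2,0) -> (9,4): out of bounds -> FAIL
  offset (2,1) -> (9,5): out of bounds -> FAIL
All cells valid: no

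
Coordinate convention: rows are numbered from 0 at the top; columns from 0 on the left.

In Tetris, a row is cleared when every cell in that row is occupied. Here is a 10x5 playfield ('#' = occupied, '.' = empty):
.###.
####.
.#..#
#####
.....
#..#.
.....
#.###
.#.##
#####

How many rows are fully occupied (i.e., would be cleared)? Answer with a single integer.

Answer: 2

Derivation:
Check each row:
  row 0: 2 empty cells -> not full
  row 1: 1 empty cell -> not full
  row 2: 3 empty cells -> not full
  row 3: 0 empty cells -> FULL (clear)
  row 4: 5 empty cells -> not full
  row 5: 3 empty cells -> not full
  row 6: 5 empty cells -> not full
  row 7: 1 empty cell -> not full
  row 8: 2 empty cells -> not full
  row 9: 0 empty cells -> FULL (clear)
Total rows cleared: 2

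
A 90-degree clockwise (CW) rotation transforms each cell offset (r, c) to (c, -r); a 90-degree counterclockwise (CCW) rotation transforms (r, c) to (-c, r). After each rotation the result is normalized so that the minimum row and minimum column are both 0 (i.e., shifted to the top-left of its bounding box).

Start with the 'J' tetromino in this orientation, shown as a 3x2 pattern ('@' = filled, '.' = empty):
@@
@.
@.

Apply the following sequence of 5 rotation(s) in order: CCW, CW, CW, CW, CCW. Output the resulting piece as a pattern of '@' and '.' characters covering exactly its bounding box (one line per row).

Answer: @@@
..@

Derivation:
Start:
@@
@.
@.
After rotation 1 (CCW):
@..
@@@
After rotation 2 (CW):
@@
@.
@.
After rotation 3 (CW):
@@@
..@
After rotation 4 (CW):
.@
.@
@@
After rotation 5 (CCW):
@@@
..@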